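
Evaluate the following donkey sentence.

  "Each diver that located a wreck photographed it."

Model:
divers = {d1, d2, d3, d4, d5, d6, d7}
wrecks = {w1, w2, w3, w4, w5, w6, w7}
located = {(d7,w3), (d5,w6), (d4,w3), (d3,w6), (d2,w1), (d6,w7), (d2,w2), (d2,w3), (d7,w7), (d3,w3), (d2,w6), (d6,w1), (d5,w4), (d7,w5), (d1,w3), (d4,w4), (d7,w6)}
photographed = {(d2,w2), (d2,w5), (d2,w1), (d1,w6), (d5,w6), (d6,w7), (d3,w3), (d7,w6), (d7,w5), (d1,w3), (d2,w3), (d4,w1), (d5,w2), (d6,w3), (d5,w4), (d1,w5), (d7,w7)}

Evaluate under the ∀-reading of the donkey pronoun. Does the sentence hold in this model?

False

"it" takes "a wreck" as antecedent — a donkey pronoun bound across the clause boundary.
Strong reading: for every (d,w) with located(d,w), photographed(d,w).
Restrictor pairs: (d1,w3) ✓  (d2,w1) ✓  (d2,w2) ✓  (d2,w3) ✓  (d2,w6) ✗  (d3,w3) ✓  (d3,w6) ✗  (d4,w3) ✗  (d4,w4) ✗  (d5,w4) ✓  (d5,w6) ✓  (d6,w1) ✗  (d6,w7) ✓  (d7,w3) ✗  (d7,w5) ✓  (d7,w6) ✓  (d7,w7) ✓
Counterexample: (d2,w6) is in located but fails the scope.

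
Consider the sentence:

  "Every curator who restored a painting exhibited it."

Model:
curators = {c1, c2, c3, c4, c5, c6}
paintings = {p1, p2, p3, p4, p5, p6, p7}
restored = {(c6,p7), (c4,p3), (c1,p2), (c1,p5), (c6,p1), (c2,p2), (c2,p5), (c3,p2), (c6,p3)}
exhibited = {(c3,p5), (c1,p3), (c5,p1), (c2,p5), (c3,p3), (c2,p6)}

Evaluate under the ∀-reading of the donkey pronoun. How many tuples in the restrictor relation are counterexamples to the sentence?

"it" takes "a painting" as antecedent — a donkey pronoun bound across the clause boundary.
Strong reading: for every (c,p) with restored(c,p), exhibited(c,p).
Restrictor pairs: (c1,p2) ✗  (c1,p5) ✗  (c2,p2) ✗  (c2,p5) ✓  (c3,p2) ✗  (c4,p3) ✗  (c6,p1) ✗  (c6,p3) ✗  (c6,p7) ✗
Counterexamples (restrictor pairs failing the scope): 8.

8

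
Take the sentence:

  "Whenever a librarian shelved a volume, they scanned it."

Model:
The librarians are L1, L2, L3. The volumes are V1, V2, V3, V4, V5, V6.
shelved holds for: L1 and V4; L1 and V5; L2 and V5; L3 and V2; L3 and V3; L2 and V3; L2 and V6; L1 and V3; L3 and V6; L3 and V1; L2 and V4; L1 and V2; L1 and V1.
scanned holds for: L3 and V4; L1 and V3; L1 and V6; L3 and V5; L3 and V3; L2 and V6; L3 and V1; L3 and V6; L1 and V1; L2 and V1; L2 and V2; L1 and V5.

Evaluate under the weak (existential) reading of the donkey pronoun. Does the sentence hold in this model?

"it" takes "a volume" as antecedent — a donkey pronoun bound across the clause boundary.
Weak reading: every librarian l with some shelved-volume has at least one shelved-volume v such that scanned(l,v).
Per librarian: L1:✓  L2:✓  L3:✓
Every librarian in the restrictor has a witness.

True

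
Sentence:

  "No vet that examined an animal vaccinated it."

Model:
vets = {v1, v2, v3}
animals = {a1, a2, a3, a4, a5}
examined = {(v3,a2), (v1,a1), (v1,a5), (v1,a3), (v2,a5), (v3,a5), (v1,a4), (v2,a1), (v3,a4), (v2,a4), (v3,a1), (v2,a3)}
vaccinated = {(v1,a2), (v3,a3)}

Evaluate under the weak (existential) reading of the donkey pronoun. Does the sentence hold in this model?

True

"it" takes "an animal" as antecedent — a donkey pronoun bound across the clause boundary.
Truth condition: for no (v,a) with examined(v,a) does vaccinated(v,a) hold.
Restrictor pairs — does the scope hold? (v1,a1):fails  (v1,a3):fails  (v1,a4):fails  (v1,a5):fails  (v2,a1):fails  (v2,a3):fails  (v2,a4):fails  (v2,a5):fails  (v3,a1):fails  (v3,a2):fails  (v3,a4):fails  (v3,a5):fails
Scope holds for no restrictor pair, so the sentence is true.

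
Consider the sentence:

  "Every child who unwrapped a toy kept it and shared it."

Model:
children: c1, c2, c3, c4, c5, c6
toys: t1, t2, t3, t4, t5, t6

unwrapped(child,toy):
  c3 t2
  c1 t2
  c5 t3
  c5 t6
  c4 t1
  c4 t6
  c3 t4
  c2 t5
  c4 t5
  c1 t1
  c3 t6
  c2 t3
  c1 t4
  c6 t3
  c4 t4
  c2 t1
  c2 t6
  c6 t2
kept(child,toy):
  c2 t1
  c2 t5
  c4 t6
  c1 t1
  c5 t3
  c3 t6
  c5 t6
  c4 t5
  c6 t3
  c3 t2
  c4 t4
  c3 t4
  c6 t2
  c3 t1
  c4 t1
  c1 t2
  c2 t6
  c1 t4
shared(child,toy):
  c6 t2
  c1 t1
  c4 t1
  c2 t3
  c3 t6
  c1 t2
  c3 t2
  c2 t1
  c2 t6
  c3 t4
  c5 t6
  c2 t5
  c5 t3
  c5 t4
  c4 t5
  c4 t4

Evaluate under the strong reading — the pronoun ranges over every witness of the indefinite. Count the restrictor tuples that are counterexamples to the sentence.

4

"it" takes "a toy" as antecedent — a donkey pronoun bound across the clause boundary.
Strong reading: for every (c,t) with unwrapped(c,t), kept(c,t) ∧ shared(c,t).
Restrictor pairs: (c1,t1) ✓  (c1,t2) ✓  (c1,t4) ✗  (c2,t1) ✓  (c2,t3) ✗  (c2,t5) ✓  (c2,t6) ✓  (c3,t2) ✓  (c3,t4) ✓  (c3,t6) ✓  (c4,t1) ✓  (c4,t4) ✓  (c4,t5) ✓  (c4,t6) ✗  (c5,t3) ✓  (c5,t6) ✓  (c6,t2) ✓  (c6,t3) ✗
Counterexamples (restrictor pairs failing the scope): 4.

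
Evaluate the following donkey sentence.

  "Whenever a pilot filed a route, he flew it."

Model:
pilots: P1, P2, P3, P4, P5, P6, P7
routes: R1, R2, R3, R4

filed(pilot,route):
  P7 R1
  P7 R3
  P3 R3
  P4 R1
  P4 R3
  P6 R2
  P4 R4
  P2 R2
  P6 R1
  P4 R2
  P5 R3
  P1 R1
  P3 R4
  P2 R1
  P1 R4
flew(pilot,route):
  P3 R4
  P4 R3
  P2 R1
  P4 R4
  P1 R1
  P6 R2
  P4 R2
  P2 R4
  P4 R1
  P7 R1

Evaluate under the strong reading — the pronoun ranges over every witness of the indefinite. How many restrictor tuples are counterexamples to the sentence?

6

"it" takes "a route" as antecedent — a donkey pronoun bound across the clause boundary.
Strong reading: for every (p,r) with filed(p,r), flew(p,r).
Restrictor pairs: (P1,R1) ✓  (P1,R4) ✗  (P2,R1) ✓  (P2,R2) ✗  (P3,R3) ✗  (P3,R4) ✓  (P4,R1) ✓  (P4,R2) ✓  (P4,R3) ✓  (P4,R4) ✓  (P5,R3) ✗  (P6,R1) ✗  (P6,R2) ✓  (P7,R1) ✓  (P7,R3) ✗
Counterexamples (restrictor pairs failing the scope): 6.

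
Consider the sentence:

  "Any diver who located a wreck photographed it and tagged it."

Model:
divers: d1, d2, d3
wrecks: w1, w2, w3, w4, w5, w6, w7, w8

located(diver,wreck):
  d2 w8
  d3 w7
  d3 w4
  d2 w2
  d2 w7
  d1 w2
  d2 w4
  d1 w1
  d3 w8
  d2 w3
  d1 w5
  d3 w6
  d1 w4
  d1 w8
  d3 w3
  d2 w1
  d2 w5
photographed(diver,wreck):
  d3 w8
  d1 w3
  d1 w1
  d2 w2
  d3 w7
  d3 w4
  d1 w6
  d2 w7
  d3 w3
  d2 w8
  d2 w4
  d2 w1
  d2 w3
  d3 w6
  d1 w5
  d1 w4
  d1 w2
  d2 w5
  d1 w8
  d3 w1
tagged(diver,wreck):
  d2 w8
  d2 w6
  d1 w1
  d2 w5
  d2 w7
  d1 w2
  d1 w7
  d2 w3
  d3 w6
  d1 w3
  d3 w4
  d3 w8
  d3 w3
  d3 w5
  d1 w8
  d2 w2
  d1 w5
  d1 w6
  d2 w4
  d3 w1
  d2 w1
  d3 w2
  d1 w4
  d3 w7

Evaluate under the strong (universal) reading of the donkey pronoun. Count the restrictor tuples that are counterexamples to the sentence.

"it" takes "a wreck" as antecedent — a donkey pronoun bound across the clause boundary.
Strong reading: for every (d,w) with located(d,w), photographed(d,w) ∧ tagged(d,w).
Restrictor pairs: (d1,w1) ✓  (d1,w2) ✓  (d1,w4) ✓  (d1,w5) ✓  (d1,w8) ✓  (d2,w1) ✓  (d2,w2) ✓  (d2,w3) ✓  (d2,w4) ✓  (d2,w5) ✓  (d2,w7) ✓  (d2,w8) ✓  (d3,w3) ✓  (d3,w4) ✓  (d3,w6) ✓  (d3,w7) ✓  (d3,w8) ✓
Counterexamples (restrictor pairs failing the scope): 0.

0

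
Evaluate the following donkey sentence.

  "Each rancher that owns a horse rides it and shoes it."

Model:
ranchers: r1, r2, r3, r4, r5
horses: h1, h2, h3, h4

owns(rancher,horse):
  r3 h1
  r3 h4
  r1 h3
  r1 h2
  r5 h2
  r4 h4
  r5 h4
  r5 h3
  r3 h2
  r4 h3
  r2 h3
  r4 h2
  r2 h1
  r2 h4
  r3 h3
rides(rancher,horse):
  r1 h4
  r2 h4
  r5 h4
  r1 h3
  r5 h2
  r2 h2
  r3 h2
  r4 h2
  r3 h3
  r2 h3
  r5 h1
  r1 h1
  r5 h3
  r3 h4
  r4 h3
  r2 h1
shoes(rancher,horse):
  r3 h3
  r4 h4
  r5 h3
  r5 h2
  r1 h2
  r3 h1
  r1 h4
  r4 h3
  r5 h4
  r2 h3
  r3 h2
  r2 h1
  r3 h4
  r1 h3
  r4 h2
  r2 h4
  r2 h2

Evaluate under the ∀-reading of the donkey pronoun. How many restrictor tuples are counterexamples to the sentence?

3

"it" takes "a horse" as antecedent — a donkey pronoun bound across the clause boundary.
Strong reading: for every (r,h) with owns(r,h), rides(r,h) ∧ shoes(r,h).
Restrictor pairs: (r1,h2) ✗  (r1,h3) ✓  (r2,h1) ✓  (r2,h3) ✓  (r2,h4) ✓  (r3,h1) ✗  (r3,h2) ✓  (r3,h3) ✓  (r3,h4) ✓  (r4,h2) ✓  (r4,h3) ✓  (r4,h4) ✗  (r5,h2) ✓  (r5,h3) ✓  (r5,h4) ✓
Counterexamples (restrictor pairs failing the scope): 3.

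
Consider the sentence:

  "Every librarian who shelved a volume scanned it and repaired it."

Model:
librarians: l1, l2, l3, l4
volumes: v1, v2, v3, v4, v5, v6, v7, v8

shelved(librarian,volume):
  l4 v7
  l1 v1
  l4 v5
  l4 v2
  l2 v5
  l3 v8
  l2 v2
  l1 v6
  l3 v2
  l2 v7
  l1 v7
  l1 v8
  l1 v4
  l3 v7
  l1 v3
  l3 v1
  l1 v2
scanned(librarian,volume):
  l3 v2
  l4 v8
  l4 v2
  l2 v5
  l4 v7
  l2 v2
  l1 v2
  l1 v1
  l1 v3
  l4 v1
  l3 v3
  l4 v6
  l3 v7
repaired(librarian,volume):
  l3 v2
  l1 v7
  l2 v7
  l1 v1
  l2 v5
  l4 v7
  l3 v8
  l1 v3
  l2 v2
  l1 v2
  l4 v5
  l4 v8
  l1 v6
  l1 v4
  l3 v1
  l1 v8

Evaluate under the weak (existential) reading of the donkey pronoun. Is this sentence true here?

True

"it" takes "a volume" as antecedent — a donkey pronoun bound across the clause boundary.
Weak reading: every librarian l with some shelved-volume has at least one shelved-volume v such that scanned(l,v) ∧ repaired(l,v).
Per librarian: l1:✓  l2:✓  l3:✓  l4:✓
Every librarian in the restrictor has a witness.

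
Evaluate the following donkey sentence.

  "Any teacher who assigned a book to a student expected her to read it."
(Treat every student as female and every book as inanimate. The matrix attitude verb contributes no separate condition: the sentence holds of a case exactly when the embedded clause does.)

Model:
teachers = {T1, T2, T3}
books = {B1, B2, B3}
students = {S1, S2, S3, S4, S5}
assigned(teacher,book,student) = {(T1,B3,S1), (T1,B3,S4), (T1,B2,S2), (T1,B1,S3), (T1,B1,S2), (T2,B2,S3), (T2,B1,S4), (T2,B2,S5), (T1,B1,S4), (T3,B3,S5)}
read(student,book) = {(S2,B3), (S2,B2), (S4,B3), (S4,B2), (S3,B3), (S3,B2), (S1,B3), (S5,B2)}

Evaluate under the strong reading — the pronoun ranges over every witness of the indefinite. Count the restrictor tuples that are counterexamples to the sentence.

"her" takes "a student" as antecedent and "it" takes "a book"; both are donkey pronouns co-varying with the restrictor.
Strong reading: for every (t,b,s) with assigned(t,b,s), read(s,b).
Restrictor triples: (T1,B1,S2)→read(S2,B1) ✗  (T1,B1,S3)→read(S3,B1) ✗  (T1,B1,S4)→read(S4,B1) ✗  (T1,B2,S2)→read(S2,B2) ✓  (T1,B3,S1)→read(S1,B3) ✓  (T1,B3,S4)→read(S4,B3) ✓  (T2,B1,S4)→read(S4,B1) ✗  (T2,B2,S3)→read(S3,B2) ✓  (T2,B2,S5)→read(S5,B2) ✓  (T3,B3,S5)→read(S5,B3) ✗
Counterexamples (restrictor triples failing the scope): 5.

5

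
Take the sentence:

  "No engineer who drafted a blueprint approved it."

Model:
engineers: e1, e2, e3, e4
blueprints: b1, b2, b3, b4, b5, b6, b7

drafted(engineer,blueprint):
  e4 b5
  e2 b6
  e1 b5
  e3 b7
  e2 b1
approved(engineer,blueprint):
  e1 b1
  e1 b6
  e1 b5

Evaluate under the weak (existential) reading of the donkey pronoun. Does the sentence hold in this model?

False

"it" takes "a blueprint" as antecedent — a donkey pronoun bound across the clause boundary.
Truth condition: for no (e,b) with drafted(e,b) does approved(e,b) hold.
Restrictor pairs — does the scope hold? (e1,b5):holds  (e2,b1):fails  (e2,b6):fails  (e3,b7):fails  (e4,b5):fails
Scope holds for 1 pair(s), so the sentence is false.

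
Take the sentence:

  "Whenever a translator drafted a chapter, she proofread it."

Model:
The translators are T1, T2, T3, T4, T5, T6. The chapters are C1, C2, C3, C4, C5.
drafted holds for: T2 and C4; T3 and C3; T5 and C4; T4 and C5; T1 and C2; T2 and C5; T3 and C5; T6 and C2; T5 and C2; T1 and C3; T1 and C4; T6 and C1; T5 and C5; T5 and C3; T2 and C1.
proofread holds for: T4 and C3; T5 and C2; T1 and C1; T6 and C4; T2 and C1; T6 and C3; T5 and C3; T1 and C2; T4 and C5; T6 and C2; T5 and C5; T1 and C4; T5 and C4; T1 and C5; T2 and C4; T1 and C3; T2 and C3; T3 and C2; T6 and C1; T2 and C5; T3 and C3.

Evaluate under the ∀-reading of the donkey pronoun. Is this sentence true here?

False

"it" takes "a chapter" as antecedent — a donkey pronoun bound across the clause boundary.
Strong reading: for every (t,c) with drafted(t,c), proofread(t,c).
Restrictor pairs: (T1,C2) ✓  (T1,C3) ✓  (T1,C4) ✓  (T2,C1) ✓  (T2,C4) ✓  (T2,C5) ✓  (T3,C3) ✓  (T3,C5) ✗  (T4,C5) ✓  (T5,C2) ✓  (T5,C3) ✓  (T5,C4) ✓  (T5,C5) ✓  (T6,C1) ✓  (T6,C2) ✓
Counterexample: (T3,C5) is in drafted but fails the scope.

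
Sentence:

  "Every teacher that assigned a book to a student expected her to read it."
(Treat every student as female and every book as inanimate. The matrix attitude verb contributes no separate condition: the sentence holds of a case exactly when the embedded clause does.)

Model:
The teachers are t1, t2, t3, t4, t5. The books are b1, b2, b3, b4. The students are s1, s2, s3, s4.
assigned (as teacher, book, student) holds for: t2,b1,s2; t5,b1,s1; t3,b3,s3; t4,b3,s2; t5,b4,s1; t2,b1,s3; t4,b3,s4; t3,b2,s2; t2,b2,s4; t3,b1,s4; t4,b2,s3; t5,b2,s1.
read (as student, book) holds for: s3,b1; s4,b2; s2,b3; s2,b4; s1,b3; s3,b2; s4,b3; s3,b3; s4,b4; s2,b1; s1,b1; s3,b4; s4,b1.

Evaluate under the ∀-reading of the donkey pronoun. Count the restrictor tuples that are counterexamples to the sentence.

"her" takes "a student" as antecedent and "it" takes "a book"; both are donkey pronouns co-varying with the restrictor.
Strong reading: for every (t,b,s) with assigned(t,b,s), read(s,b).
Restrictor triples: (t2,b1,s2)→read(s2,b1) ✓  (t2,b1,s3)→read(s3,b1) ✓  (t2,b2,s4)→read(s4,b2) ✓  (t3,b1,s4)→read(s4,b1) ✓  (t3,b2,s2)→read(s2,b2) ✗  (t3,b3,s3)→read(s3,b3) ✓  (t4,b2,s3)→read(s3,b2) ✓  (t4,b3,s2)→read(s2,b3) ✓  (t4,b3,s4)→read(s4,b3) ✓  (t5,b1,s1)→read(s1,b1) ✓  (t5,b2,s1)→read(s1,b2) ✗  (t5,b4,s1)→read(s1,b4) ✗
Counterexamples (restrictor triples failing the scope): 3.

3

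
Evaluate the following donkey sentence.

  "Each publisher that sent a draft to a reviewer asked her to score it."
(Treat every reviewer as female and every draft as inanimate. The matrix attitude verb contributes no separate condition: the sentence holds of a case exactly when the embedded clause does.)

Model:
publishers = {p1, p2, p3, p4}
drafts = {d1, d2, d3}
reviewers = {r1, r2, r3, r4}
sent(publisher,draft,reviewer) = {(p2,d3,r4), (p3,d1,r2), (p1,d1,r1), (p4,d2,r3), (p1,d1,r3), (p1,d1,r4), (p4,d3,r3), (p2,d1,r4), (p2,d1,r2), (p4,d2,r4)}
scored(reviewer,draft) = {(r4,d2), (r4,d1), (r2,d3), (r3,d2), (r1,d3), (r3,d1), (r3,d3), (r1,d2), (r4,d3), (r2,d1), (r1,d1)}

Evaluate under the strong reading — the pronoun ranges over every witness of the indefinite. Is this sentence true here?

True

"her" takes "a reviewer" as antecedent and "it" takes "a draft"; both are donkey pronouns co-varying with the restrictor.
Strong reading: for every (p,d,r) with sent(p,d,r), scored(r,d).
Restrictor triples: (p1,d1,r1)→scored(r1,d1) ✓  (p1,d1,r3)→scored(r3,d1) ✓  (p1,d1,r4)→scored(r4,d1) ✓  (p2,d1,r2)→scored(r2,d1) ✓  (p2,d1,r4)→scored(r4,d1) ✓  (p2,d3,r4)→scored(r4,d3) ✓  (p3,d1,r2)→scored(r2,d1) ✓  (p4,d2,r3)→scored(r3,d2) ✓  (p4,d2,r4)→scored(r4,d2) ✓  (p4,d3,r3)→scored(r3,d3) ✓
Every restrictor triple satisfies the scope.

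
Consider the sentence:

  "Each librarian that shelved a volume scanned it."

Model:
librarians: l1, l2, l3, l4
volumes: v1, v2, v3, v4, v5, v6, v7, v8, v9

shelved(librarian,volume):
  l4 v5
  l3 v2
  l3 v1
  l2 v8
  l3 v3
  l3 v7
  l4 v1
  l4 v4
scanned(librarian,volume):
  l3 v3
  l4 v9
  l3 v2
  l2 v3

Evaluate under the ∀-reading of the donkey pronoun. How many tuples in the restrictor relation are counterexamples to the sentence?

"it" takes "a volume" as antecedent — a donkey pronoun bound across the clause boundary.
Strong reading: for every (l,v) with shelved(l,v), scanned(l,v).
Restrictor pairs: (l2,v8) ✗  (l3,v1) ✗  (l3,v2) ✓  (l3,v3) ✓  (l3,v7) ✗  (l4,v1) ✗  (l4,v4) ✗  (l4,v5) ✗
Counterexamples (restrictor pairs failing the scope): 6.

6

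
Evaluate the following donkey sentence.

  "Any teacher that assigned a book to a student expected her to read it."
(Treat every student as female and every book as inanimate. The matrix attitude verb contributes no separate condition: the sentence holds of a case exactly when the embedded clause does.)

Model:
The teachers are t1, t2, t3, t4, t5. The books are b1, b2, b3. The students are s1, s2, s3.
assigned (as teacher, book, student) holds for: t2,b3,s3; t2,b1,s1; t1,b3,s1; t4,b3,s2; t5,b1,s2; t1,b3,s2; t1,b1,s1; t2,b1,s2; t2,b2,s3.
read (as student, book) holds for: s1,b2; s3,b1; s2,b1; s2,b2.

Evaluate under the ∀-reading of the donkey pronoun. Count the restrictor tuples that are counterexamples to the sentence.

7

"her" takes "a student" as antecedent and "it" takes "a book"; both are donkey pronouns co-varying with the restrictor.
Strong reading: for every (t,b,s) with assigned(t,b,s), read(s,b).
Restrictor triples: (t1,b1,s1)→read(s1,b1) ✗  (t1,b3,s1)→read(s1,b3) ✗  (t1,b3,s2)→read(s2,b3) ✗  (t2,b1,s1)→read(s1,b1) ✗  (t2,b1,s2)→read(s2,b1) ✓  (t2,b2,s3)→read(s3,b2) ✗  (t2,b3,s3)→read(s3,b3) ✗  (t4,b3,s2)→read(s2,b3) ✗  (t5,b1,s2)→read(s2,b1) ✓
Counterexamples (restrictor triples failing the scope): 7.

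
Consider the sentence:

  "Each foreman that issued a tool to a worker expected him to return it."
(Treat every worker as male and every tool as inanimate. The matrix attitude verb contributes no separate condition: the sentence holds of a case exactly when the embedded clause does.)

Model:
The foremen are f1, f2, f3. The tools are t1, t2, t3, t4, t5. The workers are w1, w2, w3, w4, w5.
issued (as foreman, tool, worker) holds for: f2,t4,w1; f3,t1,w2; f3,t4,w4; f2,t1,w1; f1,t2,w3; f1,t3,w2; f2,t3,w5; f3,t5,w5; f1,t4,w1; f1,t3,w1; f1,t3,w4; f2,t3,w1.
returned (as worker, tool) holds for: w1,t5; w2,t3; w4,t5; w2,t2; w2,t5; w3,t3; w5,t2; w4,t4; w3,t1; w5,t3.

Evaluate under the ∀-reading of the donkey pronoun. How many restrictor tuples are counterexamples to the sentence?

9

"him" takes "a worker" as antecedent and "it" takes "a tool"; both are donkey pronouns co-varying with the restrictor.
Strong reading: for every (f,t,w) with issued(f,t,w), returned(w,t).
Restrictor triples: (f1,t2,w3)→returned(w3,t2) ✗  (f1,t3,w1)→returned(w1,t3) ✗  (f1,t3,w2)→returned(w2,t3) ✓  (f1,t3,w4)→returned(w4,t3) ✗  (f1,t4,w1)→returned(w1,t4) ✗  (f2,t1,w1)→returned(w1,t1) ✗  (f2,t3,w1)→returned(w1,t3) ✗  (f2,t3,w5)→returned(w5,t3) ✓  (f2,t4,w1)→returned(w1,t4) ✗  (f3,t1,w2)→returned(w2,t1) ✗  (f3,t4,w4)→returned(w4,t4) ✓  (f3,t5,w5)→returned(w5,t5) ✗
Counterexamples (restrictor triples failing the scope): 9.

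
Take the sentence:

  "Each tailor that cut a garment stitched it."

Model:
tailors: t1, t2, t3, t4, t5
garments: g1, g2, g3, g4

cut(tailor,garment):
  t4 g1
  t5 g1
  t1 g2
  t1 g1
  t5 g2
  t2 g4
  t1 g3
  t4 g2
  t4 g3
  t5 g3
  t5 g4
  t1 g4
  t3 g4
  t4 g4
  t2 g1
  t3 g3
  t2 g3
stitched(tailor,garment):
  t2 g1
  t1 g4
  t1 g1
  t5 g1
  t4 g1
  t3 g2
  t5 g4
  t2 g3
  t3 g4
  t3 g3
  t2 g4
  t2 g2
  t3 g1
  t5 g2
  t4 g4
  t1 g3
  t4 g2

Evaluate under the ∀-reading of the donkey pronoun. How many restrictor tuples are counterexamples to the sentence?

3

"it" takes "a garment" as antecedent — a donkey pronoun bound across the clause boundary.
Strong reading: for every (t,g) with cut(t,g), stitched(t,g).
Restrictor pairs: (t1,g1) ✓  (t1,g2) ✗  (t1,g3) ✓  (t1,g4) ✓  (t2,g1) ✓  (t2,g3) ✓  (t2,g4) ✓  (t3,g3) ✓  (t3,g4) ✓  (t4,g1) ✓  (t4,g2) ✓  (t4,g3) ✗  (t4,g4) ✓  (t5,g1) ✓  (t5,g2) ✓  (t5,g3) ✗  (t5,g4) ✓
Counterexamples (restrictor pairs failing the scope): 3.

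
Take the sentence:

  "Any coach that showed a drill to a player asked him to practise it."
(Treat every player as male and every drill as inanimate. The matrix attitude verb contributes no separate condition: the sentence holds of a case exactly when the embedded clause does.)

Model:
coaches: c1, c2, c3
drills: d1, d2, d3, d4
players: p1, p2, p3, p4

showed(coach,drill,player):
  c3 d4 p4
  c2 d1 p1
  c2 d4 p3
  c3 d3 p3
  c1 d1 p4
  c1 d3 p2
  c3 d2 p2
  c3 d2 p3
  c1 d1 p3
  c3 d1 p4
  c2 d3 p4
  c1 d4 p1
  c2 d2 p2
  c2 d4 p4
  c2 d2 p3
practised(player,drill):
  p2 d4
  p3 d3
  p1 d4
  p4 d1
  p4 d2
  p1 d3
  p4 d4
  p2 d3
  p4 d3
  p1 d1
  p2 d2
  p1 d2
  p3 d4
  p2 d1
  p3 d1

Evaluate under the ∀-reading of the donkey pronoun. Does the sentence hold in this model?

False

"him" takes "a player" as antecedent and "it" takes "a drill"; both are donkey pronouns co-varying with the restrictor.
Strong reading: for every (c,d,p) with showed(c,d,p), practised(p,d).
Restrictor triples: (c1,d1,p3)→practised(p3,d1) ✓  (c1,d1,p4)→practised(p4,d1) ✓  (c1,d3,p2)→practised(p2,d3) ✓  (c1,d4,p1)→practised(p1,d4) ✓  (c2,d1,p1)→practised(p1,d1) ✓  (c2,d2,p2)→practised(p2,d2) ✓  (c2,d2,p3)→practised(p3,d2) ✗  (c2,d3,p4)→practised(p4,d3) ✓  (c2,d4,p3)→practised(p3,d4) ✓  (c2,d4,p4)→practised(p4,d4) ✓  (c3,d1,p4)→practised(p4,d1) ✓  (c3,d2,p2)→practised(p2,d2) ✓  (c3,d2,p3)→practised(p3,d2) ✗  (c3,d3,p3)→practised(p3,d3) ✓  (c3,d4,p4)→practised(p4,d4) ✓
Counterexample: (c2,d2,p3) — practised(p3,d2) does not hold.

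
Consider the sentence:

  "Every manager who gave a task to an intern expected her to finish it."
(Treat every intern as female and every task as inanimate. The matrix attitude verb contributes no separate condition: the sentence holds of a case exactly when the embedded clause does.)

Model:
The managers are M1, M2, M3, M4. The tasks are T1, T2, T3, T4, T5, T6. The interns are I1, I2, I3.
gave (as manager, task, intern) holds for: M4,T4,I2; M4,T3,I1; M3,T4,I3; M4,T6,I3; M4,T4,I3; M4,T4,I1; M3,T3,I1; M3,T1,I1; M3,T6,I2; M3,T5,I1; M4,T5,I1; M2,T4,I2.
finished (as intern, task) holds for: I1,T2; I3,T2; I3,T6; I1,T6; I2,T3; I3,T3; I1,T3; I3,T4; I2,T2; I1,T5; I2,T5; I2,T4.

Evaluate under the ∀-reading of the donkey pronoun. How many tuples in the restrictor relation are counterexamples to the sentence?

"her" takes "an intern" as antecedent and "it" takes "a task"; both are donkey pronouns co-varying with the restrictor.
Strong reading: for every (m,t,i) with gave(m,t,i), finished(i,t).
Restrictor triples: (M2,T4,I2)→finished(I2,T4) ✓  (M3,T1,I1)→finished(I1,T1) ✗  (M3,T3,I1)→finished(I1,T3) ✓  (M3,T4,I3)→finished(I3,T4) ✓  (M3,T5,I1)→finished(I1,T5) ✓  (M3,T6,I2)→finished(I2,T6) ✗  (M4,T3,I1)→finished(I1,T3) ✓  (M4,T4,I1)→finished(I1,T4) ✗  (M4,T4,I2)→finished(I2,T4) ✓  (M4,T4,I3)→finished(I3,T4) ✓  (M4,T5,I1)→finished(I1,T5) ✓  (M4,T6,I3)→finished(I3,T6) ✓
Counterexamples (restrictor triples failing the scope): 3.

3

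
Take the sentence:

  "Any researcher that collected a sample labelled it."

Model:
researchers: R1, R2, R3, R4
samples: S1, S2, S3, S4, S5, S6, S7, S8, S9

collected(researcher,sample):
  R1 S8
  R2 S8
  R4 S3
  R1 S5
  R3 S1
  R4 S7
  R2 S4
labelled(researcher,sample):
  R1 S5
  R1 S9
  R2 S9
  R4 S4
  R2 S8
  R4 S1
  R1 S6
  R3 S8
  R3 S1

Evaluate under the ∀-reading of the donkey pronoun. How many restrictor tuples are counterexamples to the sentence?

"it" takes "a sample" as antecedent — a donkey pronoun bound across the clause boundary.
Strong reading: for every (r,s) with collected(r,s), labelled(r,s).
Restrictor pairs: (R1,S5) ✓  (R1,S8) ✗  (R2,S4) ✗  (R2,S8) ✓  (R3,S1) ✓  (R4,S3) ✗  (R4,S7) ✗
Counterexamples (restrictor pairs failing the scope): 4.

4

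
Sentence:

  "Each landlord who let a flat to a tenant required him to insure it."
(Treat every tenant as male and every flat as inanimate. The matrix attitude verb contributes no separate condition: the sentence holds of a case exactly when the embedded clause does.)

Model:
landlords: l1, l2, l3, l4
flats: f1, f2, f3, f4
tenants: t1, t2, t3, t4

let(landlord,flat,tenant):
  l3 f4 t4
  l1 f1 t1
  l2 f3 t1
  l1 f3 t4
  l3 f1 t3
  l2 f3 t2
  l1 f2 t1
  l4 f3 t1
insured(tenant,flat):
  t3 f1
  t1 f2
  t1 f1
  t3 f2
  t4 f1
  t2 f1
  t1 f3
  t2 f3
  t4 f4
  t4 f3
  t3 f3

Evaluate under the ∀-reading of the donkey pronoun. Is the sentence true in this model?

"him" takes "a tenant" as antecedent and "it" takes "a flat"; both are donkey pronouns co-varying with the restrictor.
Strong reading: for every (l,f,t) with let(l,f,t), insured(t,f).
Restrictor triples: (l1,f1,t1)→insured(t1,f1) ✓  (l1,f2,t1)→insured(t1,f2) ✓  (l1,f3,t4)→insured(t4,f3) ✓  (l2,f3,t1)→insured(t1,f3) ✓  (l2,f3,t2)→insured(t2,f3) ✓  (l3,f1,t3)→insured(t3,f1) ✓  (l3,f4,t4)→insured(t4,f4) ✓  (l4,f3,t1)→insured(t1,f3) ✓
Every restrictor triple satisfies the scope.

True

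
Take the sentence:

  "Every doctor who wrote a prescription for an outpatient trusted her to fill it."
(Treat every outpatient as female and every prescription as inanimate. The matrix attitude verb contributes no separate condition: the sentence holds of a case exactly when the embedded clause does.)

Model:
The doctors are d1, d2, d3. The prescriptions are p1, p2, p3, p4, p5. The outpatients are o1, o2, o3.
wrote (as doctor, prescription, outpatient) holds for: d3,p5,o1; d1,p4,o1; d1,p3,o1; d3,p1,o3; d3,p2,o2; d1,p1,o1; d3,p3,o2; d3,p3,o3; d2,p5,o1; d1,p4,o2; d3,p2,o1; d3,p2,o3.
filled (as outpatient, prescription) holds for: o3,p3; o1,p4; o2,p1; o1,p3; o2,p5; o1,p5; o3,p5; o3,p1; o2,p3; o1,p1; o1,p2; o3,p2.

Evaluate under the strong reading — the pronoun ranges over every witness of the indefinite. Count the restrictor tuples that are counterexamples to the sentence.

"her" takes "an outpatient" as antecedent and "it" takes "a prescription"; both are donkey pronouns co-varying with the restrictor.
Strong reading: for every (d,p,o) with wrote(d,p,o), filled(o,p).
Restrictor triples: (d1,p1,o1)→filled(o1,p1) ✓  (d1,p3,o1)→filled(o1,p3) ✓  (d1,p4,o1)→filled(o1,p4) ✓  (d1,p4,o2)→filled(o2,p4) ✗  (d2,p5,o1)→filled(o1,p5) ✓  (d3,p1,o3)→filled(o3,p1) ✓  (d3,p2,o1)→filled(o1,p2) ✓  (d3,p2,o2)→filled(o2,p2) ✗  (d3,p2,o3)→filled(o3,p2) ✓  (d3,p3,o2)→filled(o2,p3) ✓  (d3,p3,o3)→filled(o3,p3) ✓  (d3,p5,o1)→filled(o1,p5) ✓
Counterexamples (restrictor triples failing the scope): 2.

2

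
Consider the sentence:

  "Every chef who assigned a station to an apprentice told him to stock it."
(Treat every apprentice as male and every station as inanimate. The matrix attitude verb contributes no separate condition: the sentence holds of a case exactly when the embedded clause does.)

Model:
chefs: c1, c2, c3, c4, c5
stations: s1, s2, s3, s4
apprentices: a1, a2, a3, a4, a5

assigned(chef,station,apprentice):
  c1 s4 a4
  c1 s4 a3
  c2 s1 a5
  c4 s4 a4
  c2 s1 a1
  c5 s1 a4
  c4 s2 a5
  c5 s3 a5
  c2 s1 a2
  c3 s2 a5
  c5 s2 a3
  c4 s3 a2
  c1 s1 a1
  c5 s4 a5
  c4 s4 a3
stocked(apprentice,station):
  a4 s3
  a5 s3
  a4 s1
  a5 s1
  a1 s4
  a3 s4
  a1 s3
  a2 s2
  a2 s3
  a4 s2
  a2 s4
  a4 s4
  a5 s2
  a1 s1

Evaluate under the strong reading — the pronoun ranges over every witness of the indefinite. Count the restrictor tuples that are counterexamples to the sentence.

3

"him" takes "an apprentice" as antecedent and "it" takes "a station"; both are donkey pronouns co-varying with the restrictor.
Strong reading: for every (c,s,a) with assigned(c,s,a), stocked(a,s).
Restrictor triples: (c1,s1,a1)→stocked(a1,s1) ✓  (c1,s4,a3)→stocked(a3,s4) ✓  (c1,s4,a4)→stocked(a4,s4) ✓  (c2,s1,a1)→stocked(a1,s1) ✓  (c2,s1,a2)→stocked(a2,s1) ✗  (c2,s1,a5)→stocked(a5,s1) ✓  (c3,s2,a5)→stocked(a5,s2) ✓  (c4,s2,a5)→stocked(a5,s2) ✓  (c4,s3,a2)→stocked(a2,s3) ✓  (c4,s4,a3)→stocked(a3,s4) ✓  (c4,s4,a4)→stocked(a4,s4) ✓  (c5,s1,a4)→stocked(a4,s1) ✓  (c5,s2,a3)→stocked(a3,s2) ✗  (c5,s3,a5)→stocked(a5,s3) ✓  (c5,s4,a5)→stocked(a5,s4) ✗
Counterexamples (restrictor triples failing the scope): 3.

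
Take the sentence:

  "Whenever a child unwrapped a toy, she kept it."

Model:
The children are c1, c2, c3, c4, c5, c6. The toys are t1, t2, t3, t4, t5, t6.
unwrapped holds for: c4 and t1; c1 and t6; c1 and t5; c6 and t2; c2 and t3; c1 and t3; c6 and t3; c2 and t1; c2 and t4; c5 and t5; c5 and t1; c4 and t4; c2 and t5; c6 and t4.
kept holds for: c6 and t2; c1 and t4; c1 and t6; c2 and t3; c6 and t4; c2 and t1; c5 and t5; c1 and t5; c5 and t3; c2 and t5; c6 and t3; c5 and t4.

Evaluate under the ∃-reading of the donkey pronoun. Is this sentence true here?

False

"it" takes "a toy" as antecedent — a donkey pronoun bound across the clause boundary.
Weak reading: every child c with some unwrapped-toy has at least one unwrapped-toy t such that kept(c,t).
Per child: c1:✓  c2:✓  c4:✗  c5:✓  c6:✓
c4 has no witness among its unwrapped-toys.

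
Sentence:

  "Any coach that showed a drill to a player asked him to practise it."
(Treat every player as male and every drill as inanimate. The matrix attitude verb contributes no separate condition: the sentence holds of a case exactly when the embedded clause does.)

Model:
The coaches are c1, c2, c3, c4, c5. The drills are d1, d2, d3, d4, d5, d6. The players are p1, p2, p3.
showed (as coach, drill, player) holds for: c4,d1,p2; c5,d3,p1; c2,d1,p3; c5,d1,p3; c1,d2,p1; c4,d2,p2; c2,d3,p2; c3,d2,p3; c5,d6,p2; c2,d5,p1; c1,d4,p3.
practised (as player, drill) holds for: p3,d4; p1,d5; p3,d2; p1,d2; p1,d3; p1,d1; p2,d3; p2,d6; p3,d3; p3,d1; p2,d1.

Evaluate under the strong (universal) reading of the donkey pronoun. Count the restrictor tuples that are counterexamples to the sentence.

"him" takes "a player" as antecedent and "it" takes "a drill"; both are donkey pronouns co-varying with the restrictor.
Strong reading: for every (c,d,p) with showed(c,d,p), practised(p,d).
Restrictor triples: (c1,d2,p1)→practised(p1,d2) ✓  (c1,d4,p3)→practised(p3,d4) ✓  (c2,d1,p3)→practised(p3,d1) ✓  (c2,d3,p2)→practised(p2,d3) ✓  (c2,d5,p1)→practised(p1,d5) ✓  (c3,d2,p3)→practised(p3,d2) ✓  (c4,d1,p2)→practised(p2,d1) ✓  (c4,d2,p2)→practised(p2,d2) ✗  (c5,d1,p3)→practised(p3,d1) ✓  (c5,d3,p1)→practised(p1,d3) ✓  (c5,d6,p2)→practised(p2,d6) ✓
Counterexamples (restrictor triples failing the scope): 1.

1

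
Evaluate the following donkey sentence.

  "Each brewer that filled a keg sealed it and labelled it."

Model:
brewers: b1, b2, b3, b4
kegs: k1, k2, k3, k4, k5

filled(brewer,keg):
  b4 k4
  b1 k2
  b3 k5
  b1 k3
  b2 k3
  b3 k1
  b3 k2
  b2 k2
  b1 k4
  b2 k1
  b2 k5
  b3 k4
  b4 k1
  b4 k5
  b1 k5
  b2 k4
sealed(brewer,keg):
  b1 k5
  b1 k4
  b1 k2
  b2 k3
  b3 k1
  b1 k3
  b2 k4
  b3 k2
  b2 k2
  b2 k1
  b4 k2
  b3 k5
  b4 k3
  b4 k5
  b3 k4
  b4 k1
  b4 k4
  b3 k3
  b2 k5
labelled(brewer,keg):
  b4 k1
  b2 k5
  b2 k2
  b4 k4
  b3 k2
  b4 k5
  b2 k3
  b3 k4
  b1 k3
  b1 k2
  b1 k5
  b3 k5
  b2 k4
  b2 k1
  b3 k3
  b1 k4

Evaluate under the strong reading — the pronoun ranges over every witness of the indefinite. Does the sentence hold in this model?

"it" takes "a keg" as antecedent — a donkey pronoun bound across the clause boundary.
Strong reading: for every (b,k) with filled(b,k), sealed(b,k) ∧ labelled(b,k).
Restrictor pairs: (b1,k2) ✓  (b1,k3) ✓  (b1,k4) ✓  (b1,k5) ✓  (b2,k1) ✓  (b2,k2) ✓  (b2,k3) ✓  (b2,k4) ✓  (b2,k5) ✓  (b3,k1) ✗  (b3,k2) ✓  (b3,k4) ✓  (b3,k5) ✓  (b4,k1) ✓  (b4,k4) ✓  (b4,k5) ✓
Counterexample: (b3,k1) is in filled but fails the scope.

False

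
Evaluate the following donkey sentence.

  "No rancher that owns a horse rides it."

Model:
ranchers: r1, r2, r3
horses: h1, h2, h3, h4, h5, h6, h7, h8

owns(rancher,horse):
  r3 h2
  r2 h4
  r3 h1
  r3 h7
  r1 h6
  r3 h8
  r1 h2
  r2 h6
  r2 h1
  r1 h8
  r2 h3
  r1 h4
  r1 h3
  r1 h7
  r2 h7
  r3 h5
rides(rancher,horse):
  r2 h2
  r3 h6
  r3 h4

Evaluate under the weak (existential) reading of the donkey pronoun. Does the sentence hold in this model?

"it" takes "a horse" as antecedent — a donkey pronoun bound across the clause boundary.
Truth condition: for no (r,h) with owns(r,h) does rides(r,h) hold.
Restrictor pairs — does the scope hold? (r1,h2):fails  (r1,h3):fails  (r1,h4):fails  (r1,h6):fails  (r1,h7):fails  (r1,h8):fails  (r2,h1):fails  (r2,h3):fails  (r2,h4):fails  (r2,h6):fails  (r2,h7):fails  (r3,h1):fails  (r3,h2):fails  (r3,h5):fails  (r3,h7):fails  (r3,h8):fails
Scope holds for no restrictor pair, so the sentence is true.

True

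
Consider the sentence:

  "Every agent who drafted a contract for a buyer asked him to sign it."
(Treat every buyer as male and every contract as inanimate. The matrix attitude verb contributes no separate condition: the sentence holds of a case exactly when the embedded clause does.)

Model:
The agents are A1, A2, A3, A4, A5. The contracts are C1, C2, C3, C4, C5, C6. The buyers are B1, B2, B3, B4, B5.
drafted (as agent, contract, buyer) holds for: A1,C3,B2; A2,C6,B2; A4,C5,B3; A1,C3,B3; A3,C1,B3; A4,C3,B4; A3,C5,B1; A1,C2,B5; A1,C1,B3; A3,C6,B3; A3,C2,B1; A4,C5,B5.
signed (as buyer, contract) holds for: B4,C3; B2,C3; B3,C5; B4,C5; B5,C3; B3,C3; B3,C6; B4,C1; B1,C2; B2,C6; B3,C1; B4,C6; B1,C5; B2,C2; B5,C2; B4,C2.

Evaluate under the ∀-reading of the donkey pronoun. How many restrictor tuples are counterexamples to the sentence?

1

"him" takes "a buyer" as antecedent and "it" takes "a contract"; both are donkey pronouns co-varying with the restrictor.
Strong reading: for every (a,c,b) with drafted(a,c,b), signed(b,c).
Restrictor triples: (A1,C1,B3)→signed(B3,C1) ✓  (A1,C2,B5)→signed(B5,C2) ✓  (A1,C3,B2)→signed(B2,C3) ✓  (A1,C3,B3)→signed(B3,C3) ✓  (A2,C6,B2)→signed(B2,C6) ✓  (A3,C1,B3)→signed(B3,C1) ✓  (A3,C2,B1)→signed(B1,C2) ✓  (A3,C5,B1)→signed(B1,C5) ✓  (A3,C6,B3)→signed(B3,C6) ✓  (A4,C3,B4)→signed(B4,C3) ✓  (A4,C5,B3)→signed(B3,C5) ✓  (A4,C5,B5)→signed(B5,C5) ✗
Counterexamples (restrictor triples failing the scope): 1.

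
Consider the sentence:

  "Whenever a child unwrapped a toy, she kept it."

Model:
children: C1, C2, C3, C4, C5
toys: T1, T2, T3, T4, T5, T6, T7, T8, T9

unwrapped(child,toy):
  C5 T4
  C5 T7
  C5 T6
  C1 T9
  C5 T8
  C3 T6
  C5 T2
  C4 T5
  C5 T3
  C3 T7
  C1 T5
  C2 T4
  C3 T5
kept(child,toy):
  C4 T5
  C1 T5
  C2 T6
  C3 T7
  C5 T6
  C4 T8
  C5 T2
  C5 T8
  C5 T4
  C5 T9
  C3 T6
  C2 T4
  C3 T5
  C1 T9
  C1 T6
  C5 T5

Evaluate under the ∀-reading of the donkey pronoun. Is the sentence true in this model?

False

"it" takes "a toy" as antecedent — a donkey pronoun bound across the clause boundary.
Strong reading: for every (c,t) with unwrapped(c,t), kept(c,t).
Restrictor pairs: (C1,T5) ✓  (C1,T9) ✓  (C2,T4) ✓  (C3,T5) ✓  (C3,T6) ✓  (C3,T7) ✓  (C4,T5) ✓  (C5,T2) ✓  (C5,T3) ✗  (C5,T4) ✓  (C5,T6) ✓  (C5,T7) ✗  (C5,T8) ✓
Counterexample: (C5,T3) is in unwrapped but fails the scope.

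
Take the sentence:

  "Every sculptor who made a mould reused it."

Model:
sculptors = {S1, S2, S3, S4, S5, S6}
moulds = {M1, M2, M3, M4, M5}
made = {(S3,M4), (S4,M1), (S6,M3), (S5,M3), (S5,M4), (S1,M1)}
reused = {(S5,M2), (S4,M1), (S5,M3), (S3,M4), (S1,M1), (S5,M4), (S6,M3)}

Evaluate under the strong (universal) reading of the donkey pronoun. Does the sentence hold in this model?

True

"it" takes "a mould" as antecedent — a donkey pronoun bound across the clause boundary.
Strong reading: for every (s,m) with made(s,m), reused(s,m).
Restrictor pairs: (S1,M1) ✓  (S3,M4) ✓  (S4,M1) ✓  (S5,M3) ✓  (S5,M4) ✓  (S6,M3) ✓
Every restrictor pair satisfies the scope.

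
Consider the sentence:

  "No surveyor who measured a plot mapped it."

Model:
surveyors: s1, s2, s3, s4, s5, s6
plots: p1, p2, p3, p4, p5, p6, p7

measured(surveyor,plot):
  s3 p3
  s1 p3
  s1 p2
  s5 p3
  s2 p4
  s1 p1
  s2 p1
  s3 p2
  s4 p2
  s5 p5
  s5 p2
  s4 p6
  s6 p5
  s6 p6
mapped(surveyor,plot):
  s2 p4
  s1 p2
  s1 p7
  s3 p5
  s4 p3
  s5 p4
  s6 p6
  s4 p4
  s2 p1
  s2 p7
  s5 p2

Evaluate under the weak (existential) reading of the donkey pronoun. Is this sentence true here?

False

"it" takes "a plot" as antecedent — a donkey pronoun bound across the clause boundary.
Truth condition: for no (s,p) with measured(s,p) does mapped(s,p) hold.
Restrictor pairs — does the scope hold? (s1,p1):fails  (s1,p2):holds  (s1,p3):fails  (s2,p1):holds  (s2,p4):holds  (s3,p2):fails  (s3,p3):fails  (s4,p2):fails  (s4,p6):fails  (s5,p2):holds  (s5,p3):fails  (s5,p5):fails  (s6,p5):fails  (s6,p6):holds
Scope holds for 5 pair(s), so the sentence is false.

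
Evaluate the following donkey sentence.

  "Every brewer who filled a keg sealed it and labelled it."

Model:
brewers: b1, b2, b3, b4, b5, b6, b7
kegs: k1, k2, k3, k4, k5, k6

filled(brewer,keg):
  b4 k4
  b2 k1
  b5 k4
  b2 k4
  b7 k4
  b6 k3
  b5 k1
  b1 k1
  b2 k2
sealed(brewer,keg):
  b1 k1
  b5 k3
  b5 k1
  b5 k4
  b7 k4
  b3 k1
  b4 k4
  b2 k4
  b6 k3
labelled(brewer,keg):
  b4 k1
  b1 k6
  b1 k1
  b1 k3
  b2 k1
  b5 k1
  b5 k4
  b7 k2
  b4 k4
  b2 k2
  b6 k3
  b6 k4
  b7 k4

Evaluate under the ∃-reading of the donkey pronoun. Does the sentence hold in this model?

False

"it" takes "a keg" as antecedent — a donkey pronoun bound across the clause boundary.
Weak reading: every brewer b with some filled-keg has at least one filled-keg k such that sealed(b,k) ∧ labelled(b,k).
Per brewer: b1:✓  b2:✗  b4:✓  b5:✓  b6:✓  b7:✓
b2 has no witness among its filled-kegs.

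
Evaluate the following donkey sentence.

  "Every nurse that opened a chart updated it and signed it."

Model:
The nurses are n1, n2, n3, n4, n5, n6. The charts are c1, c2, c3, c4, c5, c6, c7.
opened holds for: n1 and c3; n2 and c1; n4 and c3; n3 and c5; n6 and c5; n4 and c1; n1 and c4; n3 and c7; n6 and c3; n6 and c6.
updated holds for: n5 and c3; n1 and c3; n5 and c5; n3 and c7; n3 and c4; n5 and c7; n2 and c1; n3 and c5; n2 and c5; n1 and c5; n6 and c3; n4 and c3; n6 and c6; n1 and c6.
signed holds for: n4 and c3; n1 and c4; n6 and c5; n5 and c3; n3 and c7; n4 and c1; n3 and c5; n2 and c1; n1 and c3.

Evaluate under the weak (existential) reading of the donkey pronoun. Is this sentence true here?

"it" takes "a chart" as antecedent — a donkey pronoun bound across the clause boundary.
Weak reading: every nurse n with some opened-chart has at least one opened-chart c such that updated(n,c) ∧ signed(n,c).
Per nurse: n1:✓  n2:✓  n3:✓  n4:✓  n6:✗
n6 has no witness among its opened-charts.

False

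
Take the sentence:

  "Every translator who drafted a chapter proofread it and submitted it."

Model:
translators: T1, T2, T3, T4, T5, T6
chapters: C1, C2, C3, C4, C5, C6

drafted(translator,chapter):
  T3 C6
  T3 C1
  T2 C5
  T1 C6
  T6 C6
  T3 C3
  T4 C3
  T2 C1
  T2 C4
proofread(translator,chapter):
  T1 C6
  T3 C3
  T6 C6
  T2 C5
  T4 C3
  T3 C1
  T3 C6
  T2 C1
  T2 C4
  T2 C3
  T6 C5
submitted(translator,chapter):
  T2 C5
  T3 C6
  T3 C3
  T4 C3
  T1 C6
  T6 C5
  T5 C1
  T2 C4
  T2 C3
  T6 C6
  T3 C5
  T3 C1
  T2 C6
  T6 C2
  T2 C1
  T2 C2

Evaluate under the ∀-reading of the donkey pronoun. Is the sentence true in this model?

"it" takes "a chapter" as antecedent — a donkey pronoun bound across the clause boundary.
Strong reading: for every (t,c) with drafted(t,c), proofread(t,c) ∧ submitted(t,c).
Restrictor pairs: (T1,C6) ✓  (T2,C1) ✓  (T2,C4) ✓  (T2,C5) ✓  (T3,C1) ✓  (T3,C3) ✓  (T3,C6) ✓  (T4,C3) ✓  (T6,C6) ✓
Every restrictor pair satisfies the scope.

True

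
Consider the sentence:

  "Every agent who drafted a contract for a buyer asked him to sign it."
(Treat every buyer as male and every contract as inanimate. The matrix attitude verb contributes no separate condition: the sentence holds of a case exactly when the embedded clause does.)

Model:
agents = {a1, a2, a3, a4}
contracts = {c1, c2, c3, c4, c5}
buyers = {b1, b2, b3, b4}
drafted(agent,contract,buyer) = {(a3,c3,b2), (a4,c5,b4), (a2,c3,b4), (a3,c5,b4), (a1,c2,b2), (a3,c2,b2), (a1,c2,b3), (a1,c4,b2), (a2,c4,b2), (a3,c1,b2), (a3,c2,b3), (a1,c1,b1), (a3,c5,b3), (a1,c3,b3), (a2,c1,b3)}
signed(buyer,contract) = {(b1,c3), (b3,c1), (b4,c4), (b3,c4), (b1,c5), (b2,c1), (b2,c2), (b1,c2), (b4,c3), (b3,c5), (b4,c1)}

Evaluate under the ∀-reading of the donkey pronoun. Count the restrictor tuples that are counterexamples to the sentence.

"him" takes "a buyer" as antecedent and "it" takes "a contract"; both are donkey pronouns co-varying with the restrictor.
Strong reading: for every (a,c,b) with drafted(a,c,b), signed(b,c).
Restrictor triples: (a1,c1,b1)→signed(b1,c1) ✗  (a1,c2,b2)→signed(b2,c2) ✓  (a1,c2,b3)→signed(b3,c2) ✗  (a1,c3,b3)→signed(b3,c3) ✗  (a1,c4,b2)→signed(b2,c4) ✗  (a2,c1,b3)→signed(b3,c1) ✓  (a2,c3,b4)→signed(b4,c3) ✓  (a2,c4,b2)→signed(b2,c4) ✗  (a3,c1,b2)→signed(b2,c1) ✓  (a3,c2,b2)→signed(b2,c2) ✓  (a3,c2,b3)→signed(b3,c2) ✗  (a3,c3,b2)→signed(b2,c3) ✗  (a3,c5,b3)→signed(b3,c5) ✓  (a3,c5,b4)→signed(b4,c5) ✗  (a4,c5,b4)→signed(b4,c5) ✗
Counterexamples (restrictor triples failing the scope): 9.

9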